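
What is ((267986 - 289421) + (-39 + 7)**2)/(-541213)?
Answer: 20411/541213 ≈ 0.037713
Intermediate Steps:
((267986 - 289421) + (-39 + 7)**2)/(-541213) = (-21435 + (-32)**2)*(-1/541213) = (-21435 + 1024)*(-1/541213) = -20411*(-1/541213) = 20411/541213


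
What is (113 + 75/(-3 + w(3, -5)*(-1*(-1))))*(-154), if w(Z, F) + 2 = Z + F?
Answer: -15752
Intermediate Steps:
w(Z, F) = -2 + F + Z (w(Z, F) = -2 + (Z + F) = -2 + (F + Z) = -2 + F + Z)
(113 + 75/(-3 + w(3, -5)*(-1*(-1))))*(-154) = (113 + 75/(-3 + (-2 - 5 + 3)*(-1*(-1))))*(-154) = (113 + 75/(-3 - 4*1))*(-154) = (113 + 75/(-3 - 4))*(-154) = (113 + 75/(-7))*(-154) = (113 + 75*(-⅐))*(-154) = (113 - 75/7)*(-154) = (716/7)*(-154) = -15752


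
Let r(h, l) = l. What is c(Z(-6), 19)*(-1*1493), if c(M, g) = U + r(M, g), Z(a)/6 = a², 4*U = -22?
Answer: -40311/2 ≈ -20156.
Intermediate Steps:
U = -11/2 (U = (¼)*(-22) = -11/2 ≈ -5.5000)
Z(a) = 6*a²
c(M, g) = -11/2 + g
c(Z(-6), 19)*(-1*1493) = (-11/2 + 19)*(-1*1493) = (27/2)*(-1493) = -40311/2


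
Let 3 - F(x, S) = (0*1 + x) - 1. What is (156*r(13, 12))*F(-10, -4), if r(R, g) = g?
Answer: 26208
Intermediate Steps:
F(x, S) = 4 - x (F(x, S) = 3 - ((0*1 + x) - 1) = 3 - ((0 + x) - 1) = 3 - (x - 1) = 3 - (-1 + x) = 3 + (1 - x) = 4 - x)
(156*r(13, 12))*F(-10, -4) = (156*12)*(4 - 1*(-10)) = 1872*(4 + 10) = 1872*14 = 26208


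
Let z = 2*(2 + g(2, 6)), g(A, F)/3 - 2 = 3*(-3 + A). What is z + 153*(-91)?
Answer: -13925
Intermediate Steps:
g(A, F) = -21 + 9*A (g(A, F) = 6 + 3*(3*(-3 + A)) = 6 + 3*(-9 + 3*A) = 6 + (-27 + 9*A) = -21 + 9*A)
z = -2 (z = 2*(2 + (-21 + 9*2)) = 2*(2 + (-21 + 18)) = 2*(2 - 3) = 2*(-1) = -2)
z + 153*(-91) = -2 + 153*(-91) = -2 - 13923 = -13925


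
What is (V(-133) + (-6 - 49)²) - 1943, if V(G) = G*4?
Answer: 550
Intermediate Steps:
V(G) = 4*G
(V(-133) + (-6 - 49)²) - 1943 = (4*(-133) + (-6 - 49)²) - 1943 = (-532 + (-55)²) - 1943 = (-532 + 3025) - 1943 = 2493 - 1943 = 550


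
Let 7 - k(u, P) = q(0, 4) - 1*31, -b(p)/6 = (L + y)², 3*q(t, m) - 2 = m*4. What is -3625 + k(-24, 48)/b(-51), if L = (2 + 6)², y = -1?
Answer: -43162891/11907 ≈ -3625.0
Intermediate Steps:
L = 64 (L = 8² = 64)
q(t, m) = ⅔ + 4*m/3 (q(t, m) = ⅔ + (m*4)/3 = ⅔ + (4*m)/3 = ⅔ + 4*m/3)
b(p) = -23814 (b(p) = -6*(64 - 1)² = -6*63² = -6*3969 = -23814)
k(u, P) = 32 (k(u, P) = 7 - ((⅔ + (4/3)*4) - 1*31) = 7 - ((⅔ + 16/3) - 31) = 7 - (6 - 31) = 7 - 1*(-25) = 7 + 25 = 32)
-3625 + k(-24, 48)/b(-51) = -3625 + 32/(-23814) = -3625 + 32*(-1/23814) = -3625 - 16/11907 = -43162891/11907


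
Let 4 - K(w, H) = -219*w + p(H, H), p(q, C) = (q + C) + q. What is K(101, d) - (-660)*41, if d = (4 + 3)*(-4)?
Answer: 49267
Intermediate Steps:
p(q, C) = C + 2*q (p(q, C) = (C + q) + q = C + 2*q)
d = -28 (d = 7*(-4) = -28)
K(w, H) = 4 - 3*H + 219*w (K(w, H) = 4 - (-219*w + (H + 2*H)) = 4 - (-219*w + 3*H) = 4 + (-3*H + 219*w) = 4 - 3*H + 219*w)
K(101, d) - (-660)*41 = (4 - 3*(-28) + 219*101) - (-660)*41 = (4 + 84 + 22119) - 1*(-27060) = 22207 + 27060 = 49267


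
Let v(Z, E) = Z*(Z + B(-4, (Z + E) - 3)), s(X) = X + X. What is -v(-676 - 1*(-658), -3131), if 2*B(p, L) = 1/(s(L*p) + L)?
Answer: -7148727/22064 ≈ -324.00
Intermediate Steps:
s(X) = 2*X
B(p, L) = 1/(2*(L + 2*L*p)) (B(p, L) = 1/(2*(2*(L*p) + L)) = 1/(2*(2*L*p + L)) = 1/(2*(L + 2*L*p)))
v(Z, E) = Z*(Z - 1/(14*(-3 + E + Z))) (v(Z, E) = Z*(Z + 1/(2*((Z + E) - 3)*(1 + 2*(-4)))) = Z*(Z + 1/(2*((E + Z) - 3)*(1 - 8))) = Z*(Z + (1/2)/((-3 + E + Z)*(-7))) = Z*(Z + (1/2)*(-1/7)/(-3 + E + Z)) = Z*(Z - 1/(14*(-3 + E + Z))))
-v(-676 - 1*(-658), -3131) = -(-676 - 1*(-658))*(1 + 14*(-676 - 1*(-658))*(3 - 1*(-3131) - (-676 - 1*(-658))))/(14*(3 - 1*(-3131) - (-676 - 1*(-658)))) = -(-676 + 658)*(1 + 14*(-676 + 658)*(3 + 3131 - (-676 + 658)))/(14*(3 + 3131 - (-676 + 658))) = -(-18)*(1 + 14*(-18)*(3 + 3131 - 1*(-18)))/(14*(3 + 3131 - 1*(-18))) = -(-18)*(1 + 14*(-18)*(3 + 3131 + 18))/(14*(3 + 3131 + 18)) = -(-18)*(1 + 14*(-18)*3152)/(14*3152) = -(-18)*(1 - 794304)/(14*3152) = -(-18)*(-794303)/(14*3152) = -1*7148727/22064 = -7148727/22064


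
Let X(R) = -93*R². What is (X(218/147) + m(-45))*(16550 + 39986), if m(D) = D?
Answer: -101616619144/7203 ≈ -1.4108e+7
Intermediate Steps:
(X(218/147) + m(-45))*(16550 + 39986) = (-93*(218/147)² - 45)*(16550 + 39986) = (-93*(218*(1/147))² - 45)*56536 = (-93*(218/147)² - 45)*56536 = (-93*47524/21609 - 45)*56536 = (-1473244/7203 - 45)*56536 = -1797379/7203*56536 = -101616619144/7203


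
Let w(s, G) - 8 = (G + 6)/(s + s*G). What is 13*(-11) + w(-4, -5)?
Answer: -2159/16 ≈ -134.94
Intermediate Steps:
w(s, G) = 8 + (6 + G)/(s + G*s) (w(s, G) = 8 + (G + 6)/(s + s*G) = 8 + (6 + G)/(s + G*s))
13*(-11) + w(-4, -5) = 13*(-11) + (6 - 5 + 8*(-4) + 8*(-5)*(-4))/((-4)*(1 - 5)) = -143 - ¼*(6 - 5 - 32 + 160)/(-4) = -143 - ¼*(-¼)*129 = -143 + 129/16 = -2159/16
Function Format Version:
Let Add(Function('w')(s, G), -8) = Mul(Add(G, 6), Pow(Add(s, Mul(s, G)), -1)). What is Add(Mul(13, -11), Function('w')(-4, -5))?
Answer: Rational(-2159, 16) ≈ -134.94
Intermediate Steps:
Function('w')(s, G) = Add(8, Mul(Pow(Add(s, Mul(G, s)), -1), Add(6, G))) (Function('w')(s, G) = Add(8, Mul(Add(G, 6), Pow(Add(s, Mul(s, G)), -1))) = Add(8, Mul(Add(6, G), Pow(Add(s, Mul(G, s)), -1))) = Add(8, Mul(Pow(Add(s, Mul(G, s)), -1), Add(6, G))))
Add(Mul(13, -11), Function('w')(-4, -5)) = Add(Mul(13, -11), Mul(Pow(-4, -1), Pow(Add(1, -5), -1), Add(6, -5, Mul(8, -4), Mul(8, -5, -4)))) = Add(-143, Mul(Rational(-1, 4), Pow(-4, -1), Add(6, -5, -32, 160))) = Add(-143, Mul(Rational(-1, 4), Rational(-1, 4), 129)) = Add(-143, Rational(129, 16)) = Rational(-2159, 16)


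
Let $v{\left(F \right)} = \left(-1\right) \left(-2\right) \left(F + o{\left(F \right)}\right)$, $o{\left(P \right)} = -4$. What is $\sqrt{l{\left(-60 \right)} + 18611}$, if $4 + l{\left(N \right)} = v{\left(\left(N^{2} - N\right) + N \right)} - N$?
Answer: $\sqrt{25859} \approx 160.81$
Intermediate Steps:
$v{\left(F \right)} = -8 + 2 F$ ($v{\left(F \right)} = \left(-1\right) \left(-2\right) \left(F - 4\right) = 2 \left(-4 + F\right) = -8 + 2 F$)
$l{\left(N \right)} = -12 - N + 2 N^{2}$ ($l{\left(N \right)} = -4 - \left(8 + N - 2 \left(\left(N^{2} - N\right) + N\right)\right) = -4 - \left(8 + N - 2 N^{2}\right) = -12 - N + 2 N^{2}$)
$\sqrt{l{\left(-60 \right)} + 18611} = \sqrt{\left(-12 - -60 + 2 \left(-60\right)^{2}\right) + 18611} = \sqrt{\left(-12 + 60 + 2 \cdot 3600\right) + 18611} = \sqrt{\left(-12 + 60 + 7200\right) + 18611} = \sqrt{7248 + 18611} = \sqrt{25859}$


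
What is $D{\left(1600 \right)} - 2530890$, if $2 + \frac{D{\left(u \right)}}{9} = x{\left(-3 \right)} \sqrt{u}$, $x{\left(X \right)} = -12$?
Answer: $-2535228$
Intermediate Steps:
$D{\left(u \right)} = -18 - 108 \sqrt{u}$ ($D{\left(u \right)} = -18 + 9 \left(- 12 \sqrt{u}\right) = -18 - 108 \sqrt{u}$)
$D{\left(1600 \right)} - 2530890 = \left(-18 - 108 \sqrt{1600}\right) - 2530890 = \left(-18 - 4320\right) - 2530890 = -4338 - 2530890 = -2535228$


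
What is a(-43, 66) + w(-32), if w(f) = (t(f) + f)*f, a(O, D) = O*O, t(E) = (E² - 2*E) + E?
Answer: -30919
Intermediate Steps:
t(E) = E² - E
a(O, D) = O²
w(f) = f*(f + f*(-1 + f)) (w(f) = (f*(-1 + f) + f)*f = (f + f*(-1 + f))*f = f*(f + f*(-1 + f)))
a(-43, 66) + w(-32) = (-43)² + (-32)³ = 1849 - 32768 = -30919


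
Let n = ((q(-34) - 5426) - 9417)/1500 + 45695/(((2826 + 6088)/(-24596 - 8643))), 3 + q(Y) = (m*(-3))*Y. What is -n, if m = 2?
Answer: 284801834536/1671375 ≈ 1.7040e+5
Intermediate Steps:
q(Y) = -3 - 6*Y (q(Y) = -3 + (2*(-3))*Y = -3 - 6*Y)
n = -284801834536/1671375 (n = (((-3 - 6*(-34)) - 5426) - 9417)/1500 + 45695/(((2826 + 6088)/(-24596 - 8643))) = (((-3 + 204) - 5426) - 9417)*(1/1500) + 45695/((8914/(-33239))) = ((201 - 5426) - 9417)*(1/1500) + 45695/((8914*(-1/33239))) = (-5225 - 9417)*(1/1500) + 45695/(-8914/33239) = -14642*1/1500 + 45695*(-33239/8914) = -7321/750 - 1518856105/8914 = -284801834536/1671375 ≈ -1.7040e+5)
-n = -1*(-284801834536/1671375) = 284801834536/1671375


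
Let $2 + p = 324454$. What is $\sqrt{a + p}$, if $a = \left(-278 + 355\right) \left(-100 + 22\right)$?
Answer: $\sqrt{318446} \approx 564.31$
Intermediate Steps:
$p = 324452$ ($p = -2 + 324454 = 324452$)
$a = -6006$ ($a = 77 \left(-78\right) = -6006$)
$\sqrt{a + p} = \sqrt{-6006 + 324452} = \sqrt{318446}$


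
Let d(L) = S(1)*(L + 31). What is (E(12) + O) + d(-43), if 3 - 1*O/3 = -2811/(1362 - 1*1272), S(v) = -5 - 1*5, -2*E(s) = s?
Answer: 2167/10 ≈ 216.70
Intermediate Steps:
E(s) = -s/2
S(v) = -10 (S(v) = -5 - 5 = -10)
O = 1027/10 (O = 9 - (-8433)/(1362 - 1*1272) = 9 - (-8433)/(1362 - 1272) = 9 - (-8433)/90 = 9 - 3*(-937/30) = 9 + 937/10 = 1027/10 ≈ 102.70)
d(L) = -310 - 10*L (d(L) = -10*(L + 31) = -10*(31 + L) = -310 - 10*L)
(E(12) + O) + d(-43) = (-1/2*12 + 1027/10) + (-310 - 10*(-43)) = (-6 + 1027/10) + (-310 + 430) = 967/10 + 120 = 2167/10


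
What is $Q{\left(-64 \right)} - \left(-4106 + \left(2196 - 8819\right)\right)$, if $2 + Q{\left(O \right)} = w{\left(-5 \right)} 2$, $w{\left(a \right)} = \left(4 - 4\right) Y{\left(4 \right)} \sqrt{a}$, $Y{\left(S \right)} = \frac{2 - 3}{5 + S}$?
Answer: $10727$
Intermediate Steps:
$Y{\left(S \right)} = - \frac{1}{5 + S}$
$w{\left(a \right)} = 0$ ($w{\left(a \right)} = \left(4 - 4\right) \left(- \frac{1}{5 + 4}\right) \sqrt{a} = 0 \left(- \frac{1}{9}\right) \sqrt{a} = 0 \sqrt{a} = 0$)
$Q{\left(O \right)} = -2$ ($Q{\left(O \right)} = -2 + 0 \cdot 2 = -2 + 0 = -2$)
$Q{\left(-64 \right)} - \left(-4106 + \left(2196 - 8819\right)\right) = -2 - \left(-4106 + \left(2196 - 8819\right)\right) = -2 - \left(-4106 - 6623\right) = -2 - -10729 = -2 + 10729 = 10727$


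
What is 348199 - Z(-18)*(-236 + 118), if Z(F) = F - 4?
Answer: 345603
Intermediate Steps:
Z(F) = -4 + F
348199 - Z(-18)*(-236 + 118) = 348199 - (-4 - 18)*(-236 + 118) = 348199 - (-22)*(-118) = 348199 - 1*2596 = 348199 - 2596 = 345603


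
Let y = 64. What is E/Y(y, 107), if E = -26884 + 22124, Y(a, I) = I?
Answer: -4760/107 ≈ -44.486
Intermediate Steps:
E = -4760
E/Y(y, 107) = -4760/107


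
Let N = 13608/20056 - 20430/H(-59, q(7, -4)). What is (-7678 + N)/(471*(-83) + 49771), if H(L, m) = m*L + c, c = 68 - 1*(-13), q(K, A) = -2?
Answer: -3881379965/5327179454 ≈ -0.72860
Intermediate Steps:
c = 81 (c = 68 + 13 = 81)
H(L, m) = 81 + L*m (H(L, m) = m*L + 81 = L*m + 81 = 81 + L*m)
N = -50879511/498893 (N = 13608/20056 - 20430/(81 - 59*(-2)) = 13608*(1/20056) - 20430/(81 + 118) = 1701/2507 - 20430/199 = -50879511/498893 ≈ -101.98)
(-7678 + N)/(471*(-83) + 49771) = (-7678 - 50879511/498893)/(471*(-83) + 49771) = -3881379965/(498893*(-39093 + 49771)) = -3881379965/498893/10678 = -3881379965/498893*1/10678 = -3881379965/5327179454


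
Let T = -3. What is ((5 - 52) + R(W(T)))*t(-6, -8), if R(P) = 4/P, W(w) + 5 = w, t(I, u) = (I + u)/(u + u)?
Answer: -665/16 ≈ -41.563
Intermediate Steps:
t(I, u) = (I + u)/(2*u) (t(I, u) = (I + u)/((2*u)) = (I + u)*(1/(2*u)) = (I + u)/(2*u))
W(w) = -5 + w
((5 - 52) + R(W(T)))*t(-6, -8) = ((5 - 52) + 4/(-5 - 3))*((½)*(-6 - 8)/(-8)) = (-47 + 4/(-8))*((½)*(-⅛)*(-14)) = (-47 + 4*(-⅛))*(7/8) = (-47 - ½)*(7/8) = -95/2*7/8 = -665/16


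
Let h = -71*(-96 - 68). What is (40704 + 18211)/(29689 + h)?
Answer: 58915/41333 ≈ 1.4254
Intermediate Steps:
h = 11644 (h = -71*(-164) = 11644)
(40704 + 18211)/(29689 + h) = (40704 + 18211)/(29689 + 11644) = 58915/41333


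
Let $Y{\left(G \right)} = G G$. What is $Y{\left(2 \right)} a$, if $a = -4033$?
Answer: $-16132$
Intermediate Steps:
$Y{\left(G \right)} = G^{2}$
$Y{\left(2 \right)} a = 2^{2} \left(-4033\right) = 4 \left(-4033\right) = -16132$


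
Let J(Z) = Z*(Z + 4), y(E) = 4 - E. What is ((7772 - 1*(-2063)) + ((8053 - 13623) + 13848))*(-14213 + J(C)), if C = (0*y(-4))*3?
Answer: -257440069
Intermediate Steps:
C = 0 (C = (0*(4 - 1*(-4)))*3 = (0*(4 + 4))*3 = (0*8)*3 = 0*3 = 0)
J(Z) = Z*(4 + Z)
((7772 - 1*(-2063)) + ((8053 - 13623) + 13848))*(-14213 + J(C)) = ((7772 - 1*(-2063)) + ((8053 - 13623) + 13848))*(-14213 + 0*(4 + 0)) = ((7772 + 2063) + (-5570 + 13848))*(-14213 + 0*4) = (9835 + 8278)*(-14213 + 0) = 18113*(-14213) = -257440069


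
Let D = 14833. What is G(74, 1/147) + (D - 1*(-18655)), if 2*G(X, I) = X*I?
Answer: 4922773/147 ≈ 33488.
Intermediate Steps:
G(X, I) = I*X/2 (G(X, I) = (X*I)/2 = (I*X)/2 = I*X/2)
G(74, 1/147) + (D - 1*(-18655)) = (1/2)*74/147 + (14833 - 1*(-18655)) = (1/2)*(1/147)*74 + (14833 + 18655) = 37/147 + 33488 = 4922773/147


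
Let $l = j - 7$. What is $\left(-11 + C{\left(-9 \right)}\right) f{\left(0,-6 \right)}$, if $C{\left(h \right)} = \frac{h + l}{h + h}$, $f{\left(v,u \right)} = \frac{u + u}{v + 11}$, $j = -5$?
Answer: $\frac{118}{11} \approx 10.727$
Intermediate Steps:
$f{\left(v,u \right)} = \frac{2 u}{11 + v}$
$l = -12$ ($l = -5 - 7 = -12$)
$C{\left(h \right)} = \frac{-12 + h}{2 h}$ ($C{\left(h \right)} = \frac{h - 12}{h + h} = \frac{-12 + h}{2 h}$)
$\left(-11 + C{\left(-9 \right)}\right) f{\left(0,-6 \right)} = \left(-11 + \frac{-12 - 9}{2 \left(-9\right)}\right) 2 \left(-6\right) \frac{1}{11 + 0} = \left(-11 + \frac{1}{2} \left(- \frac{1}{9}\right) \left(-21\right)\right) 2 \left(-6\right) \frac{1}{11} = \left(-11 + \frac{7}{6}\right) 2 \left(-6\right) \frac{1}{11} = \left(- \frac{59}{6}\right) \left(- \frac{12}{11}\right) = \frac{118}{11}$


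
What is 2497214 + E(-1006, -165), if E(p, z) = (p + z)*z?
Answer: 2690429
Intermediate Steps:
E(p, z) = z*(p + z)
2497214 + E(-1006, -165) = 2497214 - 165*(-1006 - 165) = 2497214 - 165*(-1171) = 2497214 + 193215 = 2690429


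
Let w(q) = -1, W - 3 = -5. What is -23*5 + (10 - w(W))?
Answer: -104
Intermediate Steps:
W = -2 (W = 3 - 5 = -2)
-23*5 + (10 - w(W)) = -23*5 + (10 - 1*(-1)) = -115 + (10 + 1) = -115 + 11 = -104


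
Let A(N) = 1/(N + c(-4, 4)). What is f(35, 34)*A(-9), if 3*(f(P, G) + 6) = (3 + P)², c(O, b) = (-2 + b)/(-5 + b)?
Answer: -1426/33 ≈ -43.212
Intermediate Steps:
c(O, b) = (-2 + b)/(-5 + b)
f(P, G) = -6 + (3 + P)²/3
A(N) = 1/(-2 + N) (A(N) = 1/(N + (-2 + 4)/(-5 + 4)) = 1/(N + 2/(-1)) = 1/(N - 1*2) = 1/(N - 2) = 1/(-2 + N))
f(35, 34)*A(-9) = (-6 + (3 + 35)²/3)/(-2 - 9) = (-6 + (⅓)*38²)/(-11) = (-6 + (⅓)*1444)*(-1/11) = (-6 + 1444/3)*(-1/11) = (1426/3)*(-1/11) = -1426/33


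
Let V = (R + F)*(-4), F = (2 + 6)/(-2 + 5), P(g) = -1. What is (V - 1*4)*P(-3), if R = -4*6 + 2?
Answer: -220/3 ≈ -73.333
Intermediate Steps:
F = 8/3 ≈ 2.6667
R = -22 (R = -24 + 2 = -22)
V = 232/3 (V = (-22 + 8/3)*(-4) = -58/3*(-4) = 232/3 ≈ 77.333)
(V - 1*4)*P(-3) = (232/3 - 1*4)*(-1) = (232/3 - 4)*(-1) = (220/3)*(-1) = -220/3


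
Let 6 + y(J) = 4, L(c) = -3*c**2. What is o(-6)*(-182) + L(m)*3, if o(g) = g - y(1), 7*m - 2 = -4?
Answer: 35636/49 ≈ 727.27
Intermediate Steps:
m = -2/7 (m = 2/7 + (1/7)*(-4) = 2/7 - 4/7 = -2/7 ≈ -0.28571)
y(J) = -2 (y(J) = -6 + 4 = -2)
o(g) = 2 + g (o(g) = g - 1*(-2) = g + 2 = 2 + g)
o(-6)*(-182) + L(m)*3 = (2 - 6)*(-182) - 3*(-2/7)**2*3 = -4*(-182) - 3*4/49*3 = 728 - 12/49*3 = 728 - 36/49 = 35636/49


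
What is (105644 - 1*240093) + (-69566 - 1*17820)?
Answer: -221835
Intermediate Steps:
(105644 - 1*240093) + (-69566 - 1*17820) = (105644 - 240093) + (-69566 - 17820) = -134449 - 87386 = -221835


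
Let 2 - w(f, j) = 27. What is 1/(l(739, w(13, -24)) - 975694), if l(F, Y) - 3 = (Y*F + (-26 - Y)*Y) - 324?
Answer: -1/994465 ≈ -1.0056e-6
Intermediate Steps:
w(f, j) = -25 (w(f, j) = 2 - 1*27 = 2 - 27 = -25)
l(F, Y) = -321 + F*Y + Y*(-26 - Y) (l(F, Y) = 3 + ((Y*F + (-26 - Y)*Y) - 324) = 3 + ((F*Y + Y*(-26 - Y)) - 324) = 3 + (-324 + F*Y + Y*(-26 - Y)) = -321 + F*Y + Y*(-26 - Y))
1/(l(739, w(13, -24)) - 975694) = 1/((-321 - 1*(-25)**2 - 26*(-25) + 739*(-25)) - 975694) = 1/((-321 - 1*625 + 650 - 18475) - 975694) = 1/((-321 - 625 + 650 - 18475) - 975694) = 1/(-18771 - 975694) = 1/(-994465) = -1/994465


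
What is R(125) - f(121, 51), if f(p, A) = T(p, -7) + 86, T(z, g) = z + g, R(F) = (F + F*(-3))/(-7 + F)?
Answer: -11925/59 ≈ -202.12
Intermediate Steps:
R(F) = -2*F/(-7 + F) (R(F) = (F - 3*F)/(-7 + F) = (-2*F)/(-7 + F) = -2*F/(-7 + F))
T(z, g) = g + z
f(p, A) = 79 + p (f(p, A) = (-7 + p) + 86 = 79 + p)
R(125) - f(121, 51) = -2*125/(-7 + 125) - (79 + 121) = -2*125/118 - 1*200 = -2*125*1/118 - 200 = -125/59 - 200 = -11925/59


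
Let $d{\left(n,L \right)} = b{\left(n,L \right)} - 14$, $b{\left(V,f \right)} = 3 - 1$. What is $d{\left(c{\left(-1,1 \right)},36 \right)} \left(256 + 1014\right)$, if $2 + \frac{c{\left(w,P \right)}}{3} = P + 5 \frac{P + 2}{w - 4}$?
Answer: $-15240$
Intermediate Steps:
$b{\left(V,f \right)} = 2$ ($b{\left(V,f \right)} = 3 - 1 = 2$)
$c{\left(w,P \right)} = -6 + 3 P + \frac{15 \left(2 + P\right)}{-4 + w}$ ($c{\left(w,P \right)} = -6 + 3 \left(P + 5 \frac{P + 2}{w - 4}\right) = -6 + 3 \left(P + 5 \frac{2 + P}{-4 + w}\right) = -6 + 3 \left(P + \frac{5 \left(2 + P\right)}{-4 + w}\right) = -6 + \left(3 P + \frac{15 \left(2 + P\right)}{-4 + w}\right) = -6 + 3 P + \frac{15 \left(2 + P\right)}{-4 + w}$)
$d{\left(n,L \right)} = -12$ ($d{\left(n,L \right)} = 2 - 14 = -12$)
$d{\left(c{\left(-1,1 \right)},36 \right)} \left(256 + 1014\right) = - 12 \left(256 + 1014\right) = \left(-12\right) 1270 = -15240$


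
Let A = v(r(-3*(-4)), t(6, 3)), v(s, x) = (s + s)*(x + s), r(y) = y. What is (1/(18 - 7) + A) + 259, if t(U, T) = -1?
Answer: 5754/11 ≈ 523.09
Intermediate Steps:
v(s, x) = 2*s*(s + x) (v(s, x) = (2*s)*(s + x) = 2*s*(s + x))
A = 264 (A = 2*(-3*(-4))*(-3*(-4) - 1) = 2*12*(12 - 1) = 2*12*11 = 264)
(1/(18 - 7) + A) + 259 = (1/(18 - 7) + 264) + 259 = (1/11 + 264) + 259 = 2905/11 + 259 = 5754/11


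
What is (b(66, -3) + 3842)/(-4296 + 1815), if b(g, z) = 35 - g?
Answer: -3811/2481 ≈ -1.5361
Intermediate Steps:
(b(66, -3) + 3842)/(-4296 + 1815) = ((35 - 1*66) + 3842)/(-4296 + 1815) = ((35 - 66) + 3842)/(-2481) = (-31 + 3842)*(-1/2481) = 3811*(-1/2481) = -3811/2481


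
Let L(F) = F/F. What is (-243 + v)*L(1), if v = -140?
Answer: -383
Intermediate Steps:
L(F) = 1
(-243 + v)*L(1) = (-243 - 140)*1 = -383*1 = -383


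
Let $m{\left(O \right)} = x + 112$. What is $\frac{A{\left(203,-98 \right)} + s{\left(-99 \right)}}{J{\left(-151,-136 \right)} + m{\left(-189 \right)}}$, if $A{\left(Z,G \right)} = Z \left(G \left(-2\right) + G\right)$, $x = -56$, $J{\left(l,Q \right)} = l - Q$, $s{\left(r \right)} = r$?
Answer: $\frac{19795}{41} \approx 482.8$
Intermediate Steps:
$A{\left(Z,G \right)} = - G Z$ ($A{\left(Z,G \right)} = Z \left(- 2 G + G\right) = Z \left(- G\right) = - G Z$)
$m{\left(O \right)} = 56$ ($m{\left(O \right)} = -56 + 112 = 56$)
$\frac{A{\left(203,-98 \right)} + s{\left(-99 \right)}}{J{\left(-151,-136 \right)} + m{\left(-189 \right)}} = \frac{\left(-1\right) \left(-98\right) 203 - 99}{\left(-151 - -136\right) + 56} = \frac{19894 - 99}{\left(-151 + 136\right) + 56} = \frac{19795}{-15 + 56} = \frac{19795}{41}$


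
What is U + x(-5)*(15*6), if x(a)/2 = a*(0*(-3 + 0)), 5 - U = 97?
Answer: -92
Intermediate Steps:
U = -92 (U = 5 - 1*97 = 5 - 97 = -92)
x(a) = 0 (x(a) = 2*(a*(0*(-3 + 0))) = 2*(a*(0*(-3))) = 2*(a*0) = 2*0 = 0)
U + x(-5)*(15*6) = -92 + 0*(15*6) = -92 + 0*90 = -92 + 0 = -92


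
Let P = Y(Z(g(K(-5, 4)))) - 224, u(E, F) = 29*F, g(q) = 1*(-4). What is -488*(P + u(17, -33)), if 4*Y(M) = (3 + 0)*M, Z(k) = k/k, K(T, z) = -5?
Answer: 575962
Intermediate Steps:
g(q) = -4
Z(k) = 1
Y(M) = 3*M/4 (Y(M) = ((3 + 0)*M)/4 = (3*M)/4 = 3*M/4)
P = -893/4 (P = (3/4)*1 - 224 = 3/4 - 224 = -893/4 ≈ -223.25)
-488*(P + u(17, -33)) = -488*(-893/4 + 29*(-33)) = -488*(-893/4 - 957) = -488*(-4721/4) = 575962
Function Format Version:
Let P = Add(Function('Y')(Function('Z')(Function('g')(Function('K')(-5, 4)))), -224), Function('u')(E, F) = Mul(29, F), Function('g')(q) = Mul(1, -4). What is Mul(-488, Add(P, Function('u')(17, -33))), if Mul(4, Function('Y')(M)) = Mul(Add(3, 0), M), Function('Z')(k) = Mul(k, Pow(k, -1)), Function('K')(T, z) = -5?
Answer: 575962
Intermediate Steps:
Function('g')(q) = -4
Function('Z')(k) = 1
Function('Y')(M) = Mul(Rational(3, 4), M) (Function('Y')(M) = Mul(Rational(1, 4), Mul(Add(3, 0), M)) = Mul(Rational(1, 4), Mul(3, M)) = Mul(Rational(3, 4), M))
P = Rational(-893, 4) (P = Add(Mul(Rational(3, 4), 1), -224) = Add(Rational(3, 4), -224) = Rational(-893, 4) ≈ -223.25)
Mul(-488, Add(P, Function('u')(17, -33))) = Mul(-488, Add(Rational(-893, 4), Mul(29, -33))) = Mul(-488, Add(Rational(-893, 4), -957)) = Mul(-488, Rational(-4721, 4)) = 575962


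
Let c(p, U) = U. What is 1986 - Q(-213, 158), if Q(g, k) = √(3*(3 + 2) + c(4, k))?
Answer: 1986 - √173 ≈ 1972.8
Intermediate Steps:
Q(g, k) = √(15 + k) (Q(g, k) = √(3*(3 + 2) + k) = √(3*5 + k) = √(15 + k))
1986 - Q(-213, 158) = 1986 - √(15 + 158) = 1986 - √173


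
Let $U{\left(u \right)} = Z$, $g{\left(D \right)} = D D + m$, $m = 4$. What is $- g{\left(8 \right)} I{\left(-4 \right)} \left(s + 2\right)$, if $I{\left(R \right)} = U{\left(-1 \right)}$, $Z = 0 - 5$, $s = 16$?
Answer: $6120$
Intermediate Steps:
$g{\left(D \right)} = 4 + D^{2}$ ($g{\left(D \right)} = D D + 4 = D^{2} + 4 = 4 + D^{2}$)
$Z = -5$ ($Z = 0 - 5 = -5$)
$U{\left(u \right)} = -5$
$I{\left(R \right)} = -5$
$- g{\left(8 \right)} I{\left(-4 \right)} \left(s + 2\right) = - \left(4 + 8^{2}\right) \left(- 5 \left(16 + 2\right)\right) = - \left(4 + 64\right) \left(\left(-5\right) 18\right) = - 68 \left(-90\right) = \left(-1\right) \left(-6120\right) = 6120$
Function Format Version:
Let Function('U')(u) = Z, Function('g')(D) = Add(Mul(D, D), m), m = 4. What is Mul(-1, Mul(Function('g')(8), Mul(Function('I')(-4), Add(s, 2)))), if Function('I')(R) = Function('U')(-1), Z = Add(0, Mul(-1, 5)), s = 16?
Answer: 6120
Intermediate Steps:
Function('g')(D) = Add(4, Pow(D, 2)) (Function('g')(D) = Add(Mul(D, D), 4) = Add(Pow(D, 2), 4) = Add(4, Pow(D, 2)))
Z = -5 (Z = Add(0, -5) = -5)
Function('U')(u) = -5
Function('I')(R) = -5
Mul(-1, Mul(Function('g')(8), Mul(Function('I')(-4), Add(s, 2)))) = Mul(-1, Mul(Add(4, Pow(8, 2)), Mul(-5, Add(16, 2)))) = Mul(-1, Mul(Add(4, 64), Mul(-5, 18))) = Mul(-1, Mul(68, -90)) = Mul(-1, -6120) = 6120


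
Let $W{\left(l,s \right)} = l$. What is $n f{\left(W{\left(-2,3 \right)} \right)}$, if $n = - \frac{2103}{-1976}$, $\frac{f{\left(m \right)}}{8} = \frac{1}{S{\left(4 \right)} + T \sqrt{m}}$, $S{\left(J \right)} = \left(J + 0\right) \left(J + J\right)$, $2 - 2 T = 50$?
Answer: $\frac{2103}{16796} + \frac{6309 i \sqrt{2}}{67184} \approx 0.12521 + 0.1328 i$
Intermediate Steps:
$T = -24$ ($T = 1 - 25 = -24$)
$S{\left(J \right)} = 2 J^{2}$ ($S{\left(J \right)} = J 2 J = 2 J^{2}$)
$f{\left(m \right)} = \frac{8}{32 - 24 \sqrt{m}}$ ($f{\left(m \right)} = \frac{8}{2 \cdot 4^{2} - 24 \sqrt{m}} = \frac{8}{2 \cdot 16 - 24 \sqrt{m}} = \frac{8}{32 - 24 \sqrt{m}}$)
$n = \frac{2103}{1976}$ ($n = \left(-2103\right) \left(- \frac{1}{1976}\right) = \frac{2103}{1976} \approx 1.0643$)
$n f{\left(W{\left(-2,3 \right)} \right)} = \frac{2103 \left(- \frac{1}{-4 + 3 \sqrt{-2}}\right)}{1976} = \frac{2103 \left(- \frac{1}{-4 + 3 i \sqrt{2}}\right)}{1976} = - \frac{2103}{1976 \left(-4 + 3 i \sqrt{2}\right)}$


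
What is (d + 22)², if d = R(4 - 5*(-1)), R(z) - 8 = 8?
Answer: 1444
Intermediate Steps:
R(z) = 16 (R(z) = 8 + 8 = 16)
d = 16
(d + 22)² = (16 + 22)² = 38² = 1444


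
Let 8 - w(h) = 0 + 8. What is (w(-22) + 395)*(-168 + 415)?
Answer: 97565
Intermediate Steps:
w(h) = 0 (w(h) = 8 - (0 + 8) = 8 - 1*8 = 8 - 8 = 0)
(w(-22) + 395)*(-168 + 415) = (0 + 395)*(-168 + 415) = 395*247 = 97565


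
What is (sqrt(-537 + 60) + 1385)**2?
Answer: 1917748 + 8310*I*sqrt(53) ≈ 1.9177e+6 + 60498.0*I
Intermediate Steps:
(sqrt(-537 + 60) + 1385)**2 = (sqrt(-477) + 1385)**2 = (3*I*sqrt(53) + 1385)**2 = (1385 + 3*I*sqrt(53))**2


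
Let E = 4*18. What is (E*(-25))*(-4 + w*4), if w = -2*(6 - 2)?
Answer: 64800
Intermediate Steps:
w = -8 (w = -2*4 = -8)
E = 72
(E*(-25))*(-4 + w*4) = (72*(-25))*(-4 - 8*4) = -1800*(-4 - 32) = -1800*(-36) = 64800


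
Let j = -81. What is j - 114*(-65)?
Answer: 7329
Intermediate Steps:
j - 114*(-65) = -81 - 114*(-65) = -81 + 7410 = 7329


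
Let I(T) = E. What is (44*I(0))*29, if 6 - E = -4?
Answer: 12760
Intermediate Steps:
E = 10 (E = 6 - 1*(-4) = 6 + 4 = 10)
I(T) = 10
(44*I(0))*29 = (44*10)*29 = 440*29 = 12760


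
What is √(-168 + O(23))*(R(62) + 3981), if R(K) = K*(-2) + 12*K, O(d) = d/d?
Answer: 4601*I*√167 ≈ 59458.0*I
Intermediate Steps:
O(d) = 1
R(K) = 10*K (R(K) = -2*K + 12*K = 10*K)
√(-168 + O(23))*(R(62) + 3981) = √(-168 + 1)*(10*62 + 3981) = √(-167)*(620 + 3981) = (I*√167)*4601 = 4601*I*√167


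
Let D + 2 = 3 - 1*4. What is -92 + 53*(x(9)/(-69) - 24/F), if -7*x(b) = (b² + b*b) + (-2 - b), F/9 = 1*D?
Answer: -41035/1449 ≈ -28.320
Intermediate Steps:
D = -3 (D = -2 + (3 - 1*4) = -2 + (3 - 4) = -2 - 1 = -3)
F = -27 (F = 9*(1*(-3)) = 9*(-3) = -27)
x(b) = 2/7 - 2*b²/7 + b/7 (x(b) = -((b² + b*b) + (-2 - b))/7 = -((b² + b²) + (-2 - b))/7 = -(2*b² + (-2 - b))/7 = -(-2 - b + 2*b²)/7 = 2/7 - 2*b²/7 + b/7)
-92 + 53*(x(9)/(-69) - 24/F) = -92 + 53*((2/7 - 2/7*9² + (⅐)*9)/(-69) - 24/(-27)) = -92 + 53*((2/7 - 2/7*81 + 9/7)*(-1/69) - 24*(-1/27)) = -92 + 53*((2/7 - 162/7 + 9/7)*(-1/69) + 8/9) = -92 + 53*(-151/7*(-1/69) + 8/9) = -92 + 53*(151/483 + 8/9) = -92 + 53*(1741/1449) = -92 + 92273/1449 = -41035/1449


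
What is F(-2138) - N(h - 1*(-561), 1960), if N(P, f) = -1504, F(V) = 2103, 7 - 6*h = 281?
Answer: 3607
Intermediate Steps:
h = -137/3 (h = 7/6 - 1/6*281 = 7/6 - 281/6 = -137/3 ≈ -45.667)
F(-2138) - N(h - 1*(-561), 1960) = 2103 - 1*(-1504) = 2103 + 1504 = 3607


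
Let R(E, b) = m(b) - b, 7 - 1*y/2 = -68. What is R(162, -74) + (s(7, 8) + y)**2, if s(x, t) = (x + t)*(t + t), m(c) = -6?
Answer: 152168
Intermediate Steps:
y = 150 (y = 14 - 2*(-68) = 14 + 136 = 150)
s(x, t) = 2*t*(t + x) (s(x, t) = (t + x)*(2*t) = 2*t*(t + x))
R(E, b) = -6 - b
R(162, -74) + (s(7, 8) + y)**2 = (-6 - 1*(-74)) + (2*8*(8 + 7) + 150)**2 = (-6 + 74) + (2*8*15 + 150)**2 = 68 + (240 + 150)**2 = 68 + 390**2 = 68 + 152100 = 152168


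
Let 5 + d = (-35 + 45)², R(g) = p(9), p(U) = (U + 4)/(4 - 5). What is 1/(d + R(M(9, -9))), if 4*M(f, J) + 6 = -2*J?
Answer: 1/82 ≈ 0.012195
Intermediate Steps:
M(f, J) = -3/2 - J/2 (M(f, J) = -3/2 + (-2*J)/4 = -3/2 - J/2)
p(U) = -4 - U (p(U) = (4 + U)/(-1) = (4 + U)*(-1) = -4 - U)
R(g) = -13 (R(g) = -4 - 1*9 = -4 - 9 = -13)
d = 95 (d = -5 + (-35 + 45)² = -5 + 10² = -5 + 100 = 95)
1/(d + R(M(9, -9))) = 1/(95 - 13) = 1/82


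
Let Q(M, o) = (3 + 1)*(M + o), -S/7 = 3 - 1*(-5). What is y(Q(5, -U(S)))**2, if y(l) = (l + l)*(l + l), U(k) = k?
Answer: 56712564736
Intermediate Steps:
S = -56 (S = -7*(3 - 1*(-5)) = -7*(3 + 5) = -7*8 = -56)
Q(M, o) = 4*M + 4*o (Q(M, o) = 4*(M + o) = 4*M + 4*o)
y(l) = 4*l**2 (y(l) = (2*l)*(2*l) = 4*l**2)
y(Q(5, -U(S)))**2 = (4*(4*5 + 4*(-1*(-56)))**2)**2 = (4*(20 + 4*56)**2)**2 = (4*(20 + 224)**2)**2 = (4*244**2)**2 = (4*59536)**2 = 238144**2 = 56712564736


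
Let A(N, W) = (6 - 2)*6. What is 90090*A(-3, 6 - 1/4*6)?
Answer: 2162160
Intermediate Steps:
A(N, W) = 24 (A(N, W) = 4*6 = 24)
90090*A(-3, 6 - 1/4*6) = 90090*24 = 2162160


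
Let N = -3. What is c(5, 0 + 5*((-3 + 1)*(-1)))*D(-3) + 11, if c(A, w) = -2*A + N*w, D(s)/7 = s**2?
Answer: -2509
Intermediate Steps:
D(s) = 7*s**2
c(A, w) = -3*w - 2*A (c(A, w) = -2*A - 3*w = -3*w - 2*A)
c(5, 0 + 5*((-3 + 1)*(-1)))*D(-3) + 11 = (-3*(0 + 5*((-3 + 1)*(-1))) - 2*5)*(7*(-3)**2) + 11 = (-3*(0 + 5*(-2*(-1))) - 10)*(7*9) + 11 = (-3*(0 + 5*2) - 10)*63 + 11 = (-3*(0 + 10) - 10)*63 + 11 = (-3*10 - 10)*63 + 11 = (-30 - 10)*63 + 11 = -40*63 + 11 = -2520 + 11 = -2509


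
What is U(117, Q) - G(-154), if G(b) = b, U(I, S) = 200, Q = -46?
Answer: 354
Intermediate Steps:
U(117, Q) - G(-154) = 200 - 1*(-154) = 200 + 154 = 354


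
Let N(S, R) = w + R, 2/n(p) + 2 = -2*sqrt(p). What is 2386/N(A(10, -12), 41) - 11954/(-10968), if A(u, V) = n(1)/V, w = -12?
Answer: 13258157/159036 ≈ 83.366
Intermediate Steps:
n(p) = 2/(-2 - 2*sqrt(p))
A(u, V) = -1/(2*V) (A(u, V) = (-1/(1 + sqrt(1)))/V = (-1/(1 + 1))/V = (-1/2)/V = (-1*1/2)/V = -1/(2*V))
N(S, R) = -12 + R
2386/N(A(10, -12), 41) - 11954/(-10968) = 2386/(-12 + 41) - 11954/(-10968) = 2386/29 - 11954*(-1/10968) = 2386*(1/29) + 5977/5484 = 2386/29 + 5977/5484 = 13258157/159036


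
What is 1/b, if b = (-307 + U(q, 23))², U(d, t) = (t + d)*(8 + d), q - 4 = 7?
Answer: 1/114921 ≈ 8.7016e-6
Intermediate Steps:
q = 11 (q = 4 + 7 = 11)
U(d, t) = (8 + d)*(d + t) (U(d, t) = (d + t)*(8 + d) = (8 + d)*(d + t))
b = 114921 (b = (-307 + (11² + 8*11 + 8*23 + 11*23))² = (-307 + (121 + 88 + 184 + 253))² = (-307 + 646)² = 339² = 114921)
1/b = 1/114921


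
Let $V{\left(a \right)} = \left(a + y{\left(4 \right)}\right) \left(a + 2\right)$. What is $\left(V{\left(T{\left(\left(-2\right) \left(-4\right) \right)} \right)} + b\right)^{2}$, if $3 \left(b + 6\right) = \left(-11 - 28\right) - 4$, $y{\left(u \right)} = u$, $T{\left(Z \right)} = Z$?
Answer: $\frac{89401}{9} \approx 9933.4$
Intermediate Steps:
$V{\left(a \right)} = \left(2 + a\right) \left(4 + a\right)$ ($V{\left(a \right)} = \left(a + 4\right) \left(a + 2\right) = \left(4 + a\right) \left(2 + a\right) = \left(2 + a\right) \left(4 + a\right)$)
$b = - \frac{61}{3}$ ($b = -6 + \frac{\left(-11 - 28\right) - 4}{3} = -6 + \frac{-39 - 4}{3} = -6 + \frac{1}{3} \left(-43\right) = -6 - \frac{43}{3} = - \frac{61}{3} \approx -20.333$)
$\left(V{\left(T{\left(\left(-2\right) \left(-4\right) \right)} \right)} + b\right)^{2} = \left(\left(8 + \left(\left(-2\right) \left(-4\right)\right)^{2} + 6 \left(\left(-2\right) \left(-4\right)\right)\right) - \frac{61}{3}\right)^{2} = \left(\left(8 + 8^{2} + 6 \cdot 8\right) - \frac{61}{3}\right)^{2} = \left(\left(8 + 64 + 48\right) - \frac{61}{3}\right)^{2} = \left(120 - \frac{61}{3}\right)^{2} = \left(\frac{299}{3}\right)^{2} = \frac{89401}{9}$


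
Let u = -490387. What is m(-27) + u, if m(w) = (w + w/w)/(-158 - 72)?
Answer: -56394492/115 ≈ -4.9039e+5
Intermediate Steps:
m(w) = -1/230 - w/230 (m(w) = (w + 1)/(-230) = (1 + w)*(-1/230) = -1/230 - w/230)
m(-27) + u = (-1/230 - 1/230*(-27)) - 490387 = (-1/230 + 27/230) - 490387 = 13/115 - 490387 = -56394492/115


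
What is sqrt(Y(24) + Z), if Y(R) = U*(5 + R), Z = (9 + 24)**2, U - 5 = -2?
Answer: 14*sqrt(6) ≈ 34.293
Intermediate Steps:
U = 3 (U = 5 - 2 = 3)
Z = 1089 (Z = 33**2 = 1089)
Y(R) = 15 + 3*R (Y(R) = 3*(5 + R) = 15 + 3*R)
sqrt(Y(24) + Z) = sqrt((15 + 3*24) + 1089) = sqrt((15 + 72) + 1089) = sqrt(87 + 1089) = sqrt(1176) = 14*sqrt(6)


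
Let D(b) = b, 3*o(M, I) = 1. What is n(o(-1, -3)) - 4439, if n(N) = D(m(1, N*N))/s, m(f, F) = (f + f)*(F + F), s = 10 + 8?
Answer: -359557/81 ≈ -4439.0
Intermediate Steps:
o(M, I) = ⅓ (o(M, I) = (⅓)*1 = ⅓)
s = 18
m(f, F) = 4*F*f (m(f, F) = (2*f)*(2*F) = 4*F*f)
n(N) = 2*N²/9 (n(N) = (4*(N*N)*1)/18 = (4*N²*1)*(1/18) = (4*N²)*(1/18) = 2*N²/9)
n(o(-1, -3)) - 4439 = 2*(⅓)²/9 - 4439 = (2/9)*(⅑) - 4439 = 2/81 - 4439 = -359557/81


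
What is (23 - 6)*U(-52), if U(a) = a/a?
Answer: 17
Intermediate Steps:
U(a) = 1
(23 - 6)*U(-52) = (23 - 6)*1 = 17*1 = 17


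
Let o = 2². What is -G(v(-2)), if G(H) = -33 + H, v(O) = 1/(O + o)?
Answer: 65/2 ≈ 32.500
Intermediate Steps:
o = 4
v(O) = 1/(4 + O) (v(O) = 1/(O + 4) = 1/(4 + O))
-G(v(-2)) = -(-33 + 1/(4 - 2)) = -(-33 + 1/2) = -(-33 + ½) = -1*(-65/2) = 65/2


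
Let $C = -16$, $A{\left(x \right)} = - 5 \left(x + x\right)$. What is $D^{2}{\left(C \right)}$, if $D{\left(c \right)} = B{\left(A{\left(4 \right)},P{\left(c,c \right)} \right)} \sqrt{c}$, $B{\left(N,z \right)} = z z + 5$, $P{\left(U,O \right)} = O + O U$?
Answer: $-53093376400$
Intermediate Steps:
$A{\left(x \right)} = - 10 x$ ($A{\left(x \right)} = - 5 \cdot 2 x = - 10 x$)
$B{\left(N,z \right)} = 5 + z^{2}$ ($B{\left(N,z \right)} = z^{2} + 5 = 5 + z^{2}$)
$D{\left(c \right)} = \sqrt{c} \left(5 + c^{2} \left(1 + c\right)^{2}\right)$ ($D{\left(c \right)} = \left(5 + \left(c \left(1 + c\right)\right)^{2}\right) \sqrt{c} = \left(5 + c^{2} \left(1 + c\right)^{2}\right) \sqrt{c} = \sqrt{c} \left(5 + c^{2} \left(1 + c\right)^{2}\right)$)
$D^{2}{\left(C \right)} = \left(\sqrt{-16} \left(5 + \left(-16\right)^{2} \left(1 - 16\right)^{2}\right)\right)^{2} = \left(4 i \left(5 + 256 \left(-15\right)^{2}\right)\right)^{2} = \left(4 i \left(5 + 256 \cdot 225\right)\right)^{2} = \left(4 i \left(5 + 57600\right)\right)^{2} = \left(4 i 57605\right)^{2} = \left(230420 i\right)^{2} = -53093376400$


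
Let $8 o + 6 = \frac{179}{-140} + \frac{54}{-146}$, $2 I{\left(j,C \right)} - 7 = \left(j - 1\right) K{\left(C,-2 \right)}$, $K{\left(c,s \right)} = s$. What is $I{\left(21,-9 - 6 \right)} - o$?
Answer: $- \frac{1270873}{81760} \approx -15.544$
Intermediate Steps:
$I{\left(j,C \right)} = \frac{9}{2} - j$ ($I{\left(j,C \right)} = \frac{7}{2} + \frac{\left(j - 1\right) \left(-2\right)}{2} = \frac{7}{2} + \frac{\left(-1 + j\right) \left(-2\right)}{2} = \frac{7}{2} + \frac{2 - 2 j}{2} = \frac{7}{2} - \left(-1 + j\right) = \frac{9}{2} - j$)
$o = - \frac{78167}{81760}$ ($o = - \frac{3}{4} + \frac{\frac{179}{-140} + \frac{54}{-146}}{8} = - \frac{3}{4} + \frac{179 \left(- \frac{1}{140}\right) + 54 \left(- \frac{1}{146}\right)}{8} = - \frac{3}{4} + \frac{- \frac{179}{140} - \frac{27}{73}}{8} = - \frac{3}{4} + \frac{1}{8} \left(- \frac{16847}{10220}\right) = - \frac{3}{4} - \frac{16847}{81760} = - \frac{78167}{81760} \approx -0.95605$)
$I{\left(21,-9 - 6 \right)} - o = \left(\frac{9}{2} - 21\right) - - \frac{78167}{81760} = \left(\frac{9}{2} - 21\right) + \frac{78167}{81760} = - \frac{33}{2} + \frac{78167}{81760} = - \frac{1270873}{81760}$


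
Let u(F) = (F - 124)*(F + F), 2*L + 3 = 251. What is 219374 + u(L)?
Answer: 219374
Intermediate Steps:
L = 124 (L = -3/2 + (1/2)*251 = -3/2 + 251/2 = 124)
u(F) = 2*F*(-124 + F) (u(F) = (-124 + F)*(2*F) = 2*F*(-124 + F))
219374 + u(L) = 219374 + 2*124*(-124 + 124) = 219374 + 2*124*0 = 219374 + 0 = 219374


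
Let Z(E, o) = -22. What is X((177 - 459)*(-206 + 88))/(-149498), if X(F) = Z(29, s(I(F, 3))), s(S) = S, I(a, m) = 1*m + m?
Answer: 11/74749 ≈ 0.00014716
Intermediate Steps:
I(a, m) = 2*m (I(a, m) = m + m = 2*m)
X(F) = -22
X((177 - 459)*(-206 + 88))/(-149498) = -22/(-149498) = -22*(-1/149498) = 11/74749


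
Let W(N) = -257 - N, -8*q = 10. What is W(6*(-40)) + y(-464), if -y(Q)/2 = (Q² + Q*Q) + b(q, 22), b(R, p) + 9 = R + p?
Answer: -1722449/2 ≈ -8.6122e+5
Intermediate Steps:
q = -5/4 (q = -⅛*10 = -5/4 ≈ -1.2500)
b(R, p) = -9 + R + p (b(R, p) = -9 + (R + p) = -9 + R + p)
y(Q) = -47/2 - 4*Q² (y(Q) = -2*((Q² + Q*Q) + (-9 - 5/4 + 22)) = -2*((Q² + Q²) + 47/4) = -2*(2*Q² + 47/4) = -2*(47/4 + 2*Q²) = -47/2 - 4*Q²)
W(6*(-40)) + y(-464) = (-257 - 6*(-40)) + (-47/2 - 4*(-464)²) = (-257 - 1*(-240)) + (-47/2 - 4*215296) = (-257 + 240) + (-47/2 - 861184) = -17 - 1722415/2 = -1722449/2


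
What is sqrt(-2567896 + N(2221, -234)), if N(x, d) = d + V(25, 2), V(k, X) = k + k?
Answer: 4*I*sqrt(160505) ≈ 1602.5*I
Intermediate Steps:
V(k, X) = 2*k
N(x, d) = 50 + d (N(x, d) = d + 2*25 = d + 50 = 50 + d)
sqrt(-2567896 + N(2221, -234)) = sqrt(-2567896 + (50 - 234)) = sqrt(-2567896 - 184) = sqrt(-2568080) = 4*I*sqrt(160505)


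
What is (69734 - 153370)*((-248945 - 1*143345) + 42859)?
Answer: 29225011116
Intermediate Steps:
(69734 - 153370)*((-248945 - 1*143345) + 42859) = -83636*((-248945 - 143345) + 42859) = -83636*(-392290 + 42859) = -83636*(-349431) = 29225011116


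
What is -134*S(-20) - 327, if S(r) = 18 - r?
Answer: -5419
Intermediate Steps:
-134*S(-20) - 327 = -134*(18 - 1*(-20)) - 327 = -134*(18 + 20) - 327 = -134*38 - 327 = -5092 - 327 = -5419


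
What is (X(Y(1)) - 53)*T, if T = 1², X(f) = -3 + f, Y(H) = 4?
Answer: -52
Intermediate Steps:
T = 1
(X(Y(1)) - 53)*T = ((-3 + 4) - 53)*1 = (1 - 53)*1 = -52*1 = -52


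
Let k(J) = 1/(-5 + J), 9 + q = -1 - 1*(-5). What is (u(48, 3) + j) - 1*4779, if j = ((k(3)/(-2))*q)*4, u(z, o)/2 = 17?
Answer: -4750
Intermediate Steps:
q = -5 (q = -9 + (-1 - 1*(-5)) = -9 + (-1 + 5) = -9 + 4 = -5)
u(z, o) = 34 (u(z, o) = 2*17 = 34)
j = -5 (j = ((1/((-5 + 3)*(-2)))*(-5))*4 = ((-½/(-2))*(-5))*4 = (-½*(-½)*(-5))*4 = ((¼)*(-5))*4 = -5/4*4 = -5)
(u(48, 3) + j) - 1*4779 = (34 - 5) - 1*4779 = 29 - 4779 = -4750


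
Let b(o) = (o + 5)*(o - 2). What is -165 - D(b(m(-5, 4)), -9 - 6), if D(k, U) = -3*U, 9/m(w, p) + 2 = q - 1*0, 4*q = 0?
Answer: -210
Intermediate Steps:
q = 0 (q = (¼)*0 = 0)
m(w, p) = -9/2 (m(w, p) = 9/(-2 + (0 - 1*0)) = 9/(-2 + (0 + 0)) = 9/(-2 + 0) = 9/(-2) = 9*(-½) = -9/2)
b(o) = (-2 + o)*(5 + o) (b(o) = (5 + o)*(-2 + o) = (-2 + o)*(5 + o))
-165 - D(b(m(-5, 4)), -9 - 6) = -165 - (-3)*(-9 - 6) = -165 - (-3)*(-15) = -165 - 1*45 = -165 - 45 = -210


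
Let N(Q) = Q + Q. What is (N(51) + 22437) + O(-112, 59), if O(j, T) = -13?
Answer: 22526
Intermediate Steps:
N(Q) = 2*Q
(N(51) + 22437) + O(-112, 59) = (2*51 + 22437) - 13 = (102 + 22437) - 13 = 22539 - 13 = 22526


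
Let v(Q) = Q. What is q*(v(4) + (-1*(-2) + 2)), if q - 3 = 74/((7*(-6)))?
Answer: 208/21 ≈ 9.9048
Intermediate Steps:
q = 26/21 (q = 3 + 74/((7*(-6))) = 3 + 74/(-42) = 3 + 74*(-1/42) = 3 - 37/21 = 26/21 ≈ 1.2381)
q*(v(4) + (-1*(-2) + 2)) = 26*(4 + (-1*(-2) + 2))/21 = 26*(4 + (2 + 2))/21 = 26*(4 + 4)/21 = (26/21)*8 = 208/21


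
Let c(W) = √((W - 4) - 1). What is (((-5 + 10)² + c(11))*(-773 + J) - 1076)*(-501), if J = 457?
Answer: 4496976 + 158316*√6 ≈ 4.8848e+6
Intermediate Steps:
c(W) = √(-5 + W) (c(W) = √((-4 + W) - 1) = √(-5 + W))
(((-5 + 10)² + c(11))*(-773 + J) - 1076)*(-501) = (((-5 + 10)² + √(-5 + 11))*(-773 + 457) - 1076)*(-501) = ((5² + √6)*(-316) - 1076)*(-501) = ((25 + √6)*(-316) - 1076)*(-501) = ((-7900 - 316*√6) - 1076)*(-501) = (-8976 - 316*√6)*(-501) = 4496976 + 158316*√6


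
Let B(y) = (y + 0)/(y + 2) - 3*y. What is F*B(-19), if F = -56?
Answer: -55328/17 ≈ -3254.6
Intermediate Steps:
B(y) = -3*y + y/(2 + y) (B(y) = y/(2 + y) - 3*y = -3*y + y/(2 + y))
F*B(-19) = -(-56)*(-19)*(5 + 3*(-19))/(2 - 19) = -(-56)*(-19)*(5 - 57)/(-17) = -(-56)*(-19)*(-1)*(-52)/17 = -56*988/17 = -55328/17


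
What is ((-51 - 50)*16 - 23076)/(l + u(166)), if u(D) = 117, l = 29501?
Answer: -12346/14809 ≈ -0.83368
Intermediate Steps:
((-51 - 50)*16 - 23076)/(l + u(166)) = ((-51 - 50)*16 - 23076)/(29501 + 117) = (-101*16 - 23076)/29618 = (-1616 - 23076)*(1/29618) = -24692*1/29618 = -12346/14809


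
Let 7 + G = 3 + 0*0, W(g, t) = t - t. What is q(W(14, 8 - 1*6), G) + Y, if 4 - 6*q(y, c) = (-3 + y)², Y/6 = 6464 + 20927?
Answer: 986071/6 ≈ 1.6435e+5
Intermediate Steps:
W(g, t) = 0
Y = 164346 (Y = 6*(6464 + 20927) = 6*27391 = 164346)
G = -4 (G = -7 + (3 + 0*0) = -7 + (3 + 0) = -7 + 3 = -4)
q(y, c) = ⅔ - (-3 + y)²/6
q(W(14, 8 - 1*6), G) + Y = (⅔ - (-3 + 0)²/6) + 164346 = (⅔ - ⅙*(-3)²) + 164346 = (⅔ - ⅙*9) + 164346 = (⅔ - 3/2) + 164346 = -⅚ + 164346 = 986071/6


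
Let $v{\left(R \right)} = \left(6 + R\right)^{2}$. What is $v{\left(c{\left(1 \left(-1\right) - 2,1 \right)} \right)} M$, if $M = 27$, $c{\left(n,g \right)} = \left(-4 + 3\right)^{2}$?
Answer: $1323$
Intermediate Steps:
$c{\left(n,g \right)} = 1$ ($c{\left(n,g \right)} = \left(-1\right)^{2} = 1$)
$v{\left(c{\left(1 \left(-1\right) - 2,1 \right)} \right)} M = \left(6 + 1\right)^{2} \cdot 27 = 7^{2} \cdot 27 = 49 \cdot 27 = 1323$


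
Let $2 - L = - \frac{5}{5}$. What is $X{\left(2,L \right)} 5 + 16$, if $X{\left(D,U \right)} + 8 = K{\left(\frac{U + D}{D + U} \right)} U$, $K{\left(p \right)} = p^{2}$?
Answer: $-9$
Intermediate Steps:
$L = 3$ ($L = 2 - - \frac{5}{5} = 2 - \left(-5\right) \frac{1}{5} = 2 - -1 = 2 + 1 = 3$)
$X{\left(D,U \right)} = -8 + U$ ($X{\left(D,U \right)} = -8 + \left(\frac{U + D}{D + U}\right)^{2} U = -8 + \left(\frac{D + U}{D + U}\right)^{2} U = -8 + 1^{2} U = -8 + 1 U = -8 + U$)
$X{\left(2,L \right)} 5 + 16 = \left(-8 + 3\right) 5 + 16 = \left(-5\right) 5 + 16 = -25 + 16 = -9$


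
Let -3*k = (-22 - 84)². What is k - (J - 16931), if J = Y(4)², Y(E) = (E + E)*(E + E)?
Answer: 27269/3 ≈ 9089.7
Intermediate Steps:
Y(E) = 4*E² (Y(E) = (2*E)*(2*E) = 4*E²)
J = 4096 (J = (4*4²)² = (4*16)² = 64² = 4096)
k = -11236/3 (k = -(-22 - 84)²/3 = -⅓*(-106)² = -⅓*11236 = -11236/3 ≈ -3745.3)
k - (J - 16931) = -11236/3 - (4096 - 16931) = -11236/3 - 1*(-12835) = -11236/3 + 12835 = 27269/3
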